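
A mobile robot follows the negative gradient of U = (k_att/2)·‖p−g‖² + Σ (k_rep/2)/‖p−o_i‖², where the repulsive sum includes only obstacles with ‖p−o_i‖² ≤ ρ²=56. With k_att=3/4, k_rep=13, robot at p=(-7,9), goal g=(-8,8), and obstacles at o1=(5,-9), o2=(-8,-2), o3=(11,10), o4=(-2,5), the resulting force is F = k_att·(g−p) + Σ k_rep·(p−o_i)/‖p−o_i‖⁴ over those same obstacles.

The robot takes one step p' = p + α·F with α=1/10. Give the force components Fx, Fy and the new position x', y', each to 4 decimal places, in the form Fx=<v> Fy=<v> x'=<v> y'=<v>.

F_att = 3/4·(g−p) = 3/4·(-1,-1) = (-0.7500,-0.7500)
o1: d²=468 > ρ²=56 → inactive
o2: d²=122 > ρ²=56 → inactive
o3: d²=325 > ρ²=56 → inactive
o4: d²=41 ≤ ρ²=56; F_rep = 13·(-5,4)/41² = (-0.0387,0.0309)
F = F_att + ΣF_rep = (-0.7887,-0.7191)
p' = p + 1/10·F = (-7.0789,8.9281)

Fx=-0.7887 Fy=-0.7191 x'=-7.0789 y'=8.9281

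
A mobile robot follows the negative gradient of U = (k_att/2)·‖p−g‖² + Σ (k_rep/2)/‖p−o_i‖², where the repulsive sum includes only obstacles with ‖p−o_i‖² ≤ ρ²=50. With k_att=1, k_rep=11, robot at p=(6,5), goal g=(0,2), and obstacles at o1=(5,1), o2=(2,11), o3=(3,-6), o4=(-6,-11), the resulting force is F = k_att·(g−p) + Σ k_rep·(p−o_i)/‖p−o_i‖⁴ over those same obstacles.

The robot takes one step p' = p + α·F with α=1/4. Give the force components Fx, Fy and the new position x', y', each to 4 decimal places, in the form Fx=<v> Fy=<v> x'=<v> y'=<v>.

Fx=-5.9619 Fy=-2.8478 x'=4.5095 y'=4.2881

F_att = 1·(g−p) = 1·(-6,-3) = (-6.0000,-3.0000)
o1: d²=17 ≤ ρ²=50; F_rep = 11·(1,4)/17² = (0.0381,0.1522)
o2: d²=52 > ρ²=50 → inactive
o3: d²=130 > ρ²=50 → inactive
o4: d²=400 > ρ²=50 → inactive
F = F_att + ΣF_rep = (-5.9619,-2.8478)
p' = p + 1/4·F = (4.5095,4.2881)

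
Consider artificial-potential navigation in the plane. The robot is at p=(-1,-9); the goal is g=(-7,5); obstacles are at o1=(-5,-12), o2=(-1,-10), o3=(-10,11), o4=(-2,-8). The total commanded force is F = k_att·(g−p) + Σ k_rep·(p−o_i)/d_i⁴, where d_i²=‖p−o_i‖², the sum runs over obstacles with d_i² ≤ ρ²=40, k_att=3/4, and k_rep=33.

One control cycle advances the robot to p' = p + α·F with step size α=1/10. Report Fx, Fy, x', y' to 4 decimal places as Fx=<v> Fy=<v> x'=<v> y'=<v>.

F_att = 3/4·(g−p) = 3/4·(-6,14) = (-4.5000,10.5000)
o1: d²=25 ≤ ρ²=40; F_rep = 33·(4,3)/25² = (0.2112,0.1584)
o2: d²=1 ≤ ρ²=40; F_rep = 33·(0,1)/1² = (0.0000,33.0000)
o3: d²=481 > ρ²=40 → inactive
o4: d²=2 ≤ ρ²=40; F_rep = 33·(1,-1)/2² = (8.2500,-8.2500)
F = F_att + ΣF_rep = (3.9612,35.4084)
p' = p + 1/10·F = (-0.6039,-5.4592)

Fx=3.9612 Fy=35.4084 x'=-0.6039 y'=-5.4592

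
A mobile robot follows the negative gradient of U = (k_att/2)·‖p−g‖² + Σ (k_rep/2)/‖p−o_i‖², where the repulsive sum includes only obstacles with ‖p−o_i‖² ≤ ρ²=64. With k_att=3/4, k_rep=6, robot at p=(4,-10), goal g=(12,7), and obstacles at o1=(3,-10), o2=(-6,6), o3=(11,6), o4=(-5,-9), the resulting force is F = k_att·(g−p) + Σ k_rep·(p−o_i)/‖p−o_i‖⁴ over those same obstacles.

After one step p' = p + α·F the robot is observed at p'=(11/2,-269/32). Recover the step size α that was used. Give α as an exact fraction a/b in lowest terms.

α = 1/8

F_att = 3/4·(g−p) = 3/4·(8,17) = (6.0000,12.7500)
o1: d²=1 ≤ ρ²=64; F_rep = 6·(1,0)/1² = (6.0000,0.0000)
o2: d²=356 > ρ²=64 → inactive
o3: d²=305 > ρ²=64 → inactive
o4: d²=82 > ρ²=64 → inactive
F = F_att + ΣF_rep = (12.0000,12.7500)
Δp = p'−p = (1.5000,1.5938); α = Δx/Fx = (3/2) / (12) = 1/8
check: Δy/Fy = (51/32) / (51/4) = 1/8 ✓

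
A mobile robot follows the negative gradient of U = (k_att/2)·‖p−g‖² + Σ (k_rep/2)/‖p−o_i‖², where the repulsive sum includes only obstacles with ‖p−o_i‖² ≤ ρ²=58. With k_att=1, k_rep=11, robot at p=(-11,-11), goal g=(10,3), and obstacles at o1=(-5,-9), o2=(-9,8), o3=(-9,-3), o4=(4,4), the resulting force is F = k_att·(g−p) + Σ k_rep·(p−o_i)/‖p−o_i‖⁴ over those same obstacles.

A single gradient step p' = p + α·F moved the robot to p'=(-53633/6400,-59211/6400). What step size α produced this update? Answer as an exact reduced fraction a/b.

α = 1/8

F_att = 1·(g−p) = 1·(21,14) = (21.0000,14.0000)
o1: d²=40 ≤ ρ²=58; F_rep = 11·(-6,-2)/40² = (-0.0413,-0.0138)
o2: d²=365 > ρ²=58 → inactive
o3: d²=68 > ρ²=58 → inactive
o4: d²=450 > ρ²=58 → inactive
F = F_att + ΣF_rep = (20.9587,13.9863)
Δp = p'−p = (2.6198,1.7483); α = Δx/Fx = (16767/6400) / (16767/800) = 1/8
check: Δy/Fy = (11189/6400) / (11189/800) = 1/8 ✓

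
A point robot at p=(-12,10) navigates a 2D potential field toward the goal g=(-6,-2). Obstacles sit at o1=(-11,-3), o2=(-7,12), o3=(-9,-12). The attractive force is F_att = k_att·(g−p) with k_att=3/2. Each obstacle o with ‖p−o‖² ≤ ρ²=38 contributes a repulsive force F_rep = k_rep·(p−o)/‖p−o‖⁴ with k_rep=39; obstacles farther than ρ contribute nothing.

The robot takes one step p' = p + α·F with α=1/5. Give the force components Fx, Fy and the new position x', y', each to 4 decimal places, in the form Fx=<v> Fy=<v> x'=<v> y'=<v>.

F_att = 3/2·(g−p) = 3/2·(6,-12) = (9.0000,-18.0000)
o1: d²=170 > ρ²=38 → inactive
o2: d²=29 ≤ ρ²=38; F_rep = 39·(-5,-2)/29² = (-0.2319,-0.0927)
o3: d²=493 > ρ²=38 → inactive
F = F_att + ΣF_rep = (8.7681,-18.0927)
p' = p + 1/5·F = (-10.2464,6.3815)

Fx=8.7681 Fy=-18.0927 x'=-10.2464 y'=6.3815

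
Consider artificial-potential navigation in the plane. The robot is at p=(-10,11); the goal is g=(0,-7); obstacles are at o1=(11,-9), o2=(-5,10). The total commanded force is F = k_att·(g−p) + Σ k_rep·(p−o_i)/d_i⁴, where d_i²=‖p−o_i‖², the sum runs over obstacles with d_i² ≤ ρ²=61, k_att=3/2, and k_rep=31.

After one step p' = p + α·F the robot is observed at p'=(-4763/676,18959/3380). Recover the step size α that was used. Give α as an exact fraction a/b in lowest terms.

α = 1/5

F_att = 3/2·(g−p) = 3/2·(10,-18) = (15.0000,-27.0000)
o1: d²=841 > ρ²=61 → inactive
o2: d²=26 ≤ ρ²=61; F_rep = 31·(-5,1)/26² = (-0.2293,0.0459)
F = F_att + ΣF_rep = (14.7707,-26.9541)
Δp = p'−p = (2.9541,-5.3908); α = Δx/Fx = (1997/676) / (9985/676) = 1/5
check: Δy/Fy = (-18221/3380) / (-18221/676) = 1/5 ✓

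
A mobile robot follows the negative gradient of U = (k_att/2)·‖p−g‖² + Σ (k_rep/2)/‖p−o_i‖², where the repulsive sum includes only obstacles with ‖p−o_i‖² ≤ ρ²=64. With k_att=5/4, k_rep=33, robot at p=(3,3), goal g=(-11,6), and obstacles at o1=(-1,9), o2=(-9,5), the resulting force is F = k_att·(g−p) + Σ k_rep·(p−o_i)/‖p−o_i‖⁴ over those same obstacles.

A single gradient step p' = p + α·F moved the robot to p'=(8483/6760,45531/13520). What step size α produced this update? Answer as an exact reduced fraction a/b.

α = 1/10

F_att = 5/4·(g−p) = 5/4·(-14,3) = (-17.5000,3.7500)
o1: d²=52 ≤ ρ²=64; F_rep = 33·(4,-6)/52² = (0.0488,-0.0732)
o2: d²=148 > ρ²=64 → inactive
F = F_att + ΣF_rep = (-17.4512,3.6768)
Δp = p'−p = (-1.7451,0.3677); α = Δx/Fx = (-11797/6760) / (-11797/676) = 1/10
check: Δy/Fy = (4971/13520) / (4971/1352) = 1/10 ✓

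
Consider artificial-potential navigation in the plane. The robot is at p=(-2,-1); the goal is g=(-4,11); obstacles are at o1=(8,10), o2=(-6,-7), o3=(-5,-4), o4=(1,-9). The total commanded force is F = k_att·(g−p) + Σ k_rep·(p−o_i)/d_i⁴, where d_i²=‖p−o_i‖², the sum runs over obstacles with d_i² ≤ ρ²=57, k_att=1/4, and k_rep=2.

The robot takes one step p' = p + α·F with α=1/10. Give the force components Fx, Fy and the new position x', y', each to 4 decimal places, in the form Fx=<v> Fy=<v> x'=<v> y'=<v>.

F_att = 1/4·(g−p) = 1/4·(-2,12) = (-0.5000,3.0000)
o1: d²=221 > ρ²=57 → inactive
o2: d²=52 ≤ ρ²=57; F_rep = 2·(4,6)/52² = (0.0030,0.0044)
o3: d²=18 ≤ ρ²=57; F_rep = 2·(3,3)/18² = (0.0185,0.0185)
o4: d²=73 > ρ²=57 → inactive
F = F_att + ΣF_rep = (-0.4785,3.0230)
p' = p + 1/10·F = (-2.0479,-0.6977)

Fx=-0.4785 Fy=3.0230 x'=-2.0479 y'=-0.6977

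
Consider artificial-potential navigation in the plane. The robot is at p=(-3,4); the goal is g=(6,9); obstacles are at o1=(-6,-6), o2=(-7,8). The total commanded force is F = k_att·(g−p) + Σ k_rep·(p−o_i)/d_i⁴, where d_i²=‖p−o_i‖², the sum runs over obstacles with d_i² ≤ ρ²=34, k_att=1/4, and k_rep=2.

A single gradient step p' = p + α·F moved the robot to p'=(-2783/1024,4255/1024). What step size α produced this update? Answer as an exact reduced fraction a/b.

α = 1/8

F_att = 1/4·(g−p) = 1/4·(9,5) = (2.2500,1.2500)
o1: d²=109 > ρ²=34 → inactive
o2: d²=32 ≤ ρ²=34; F_rep = 2·(4,-4)/32² = (0.0078,-0.0078)
F = F_att + ΣF_rep = (2.2578,1.2422)
Δp = p'−p = (0.2822,0.1553); α = Δx/Fx = (289/1024) / (289/128) = 1/8
check: Δy/Fy = (159/1024) / (159/128) = 1/8 ✓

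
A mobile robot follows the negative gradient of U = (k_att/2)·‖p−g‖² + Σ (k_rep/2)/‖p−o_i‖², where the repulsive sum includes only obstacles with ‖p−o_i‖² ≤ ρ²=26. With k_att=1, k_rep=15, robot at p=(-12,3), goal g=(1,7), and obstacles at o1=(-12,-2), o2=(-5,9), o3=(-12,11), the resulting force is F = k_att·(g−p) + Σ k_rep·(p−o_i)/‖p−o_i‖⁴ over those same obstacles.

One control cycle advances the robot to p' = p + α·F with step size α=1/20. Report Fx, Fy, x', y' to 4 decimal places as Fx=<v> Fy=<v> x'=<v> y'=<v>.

Fx=13.0000 Fy=4.1200 x'=-11.3500 y'=3.2060

F_att = 1·(g−p) = 1·(13,4) = (13.0000,4.0000)
o1: d²=25 ≤ ρ²=26; F_rep = 15·(0,5)/25² = (0.0000,0.1200)
o2: d²=85 > ρ²=26 → inactive
o3: d²=64 > ρ²=26 → inactive
F = F_att + ΣF_rep = (13.0000,4.1200)
p' = p + 1/20·F = (-11.3500,3.2060)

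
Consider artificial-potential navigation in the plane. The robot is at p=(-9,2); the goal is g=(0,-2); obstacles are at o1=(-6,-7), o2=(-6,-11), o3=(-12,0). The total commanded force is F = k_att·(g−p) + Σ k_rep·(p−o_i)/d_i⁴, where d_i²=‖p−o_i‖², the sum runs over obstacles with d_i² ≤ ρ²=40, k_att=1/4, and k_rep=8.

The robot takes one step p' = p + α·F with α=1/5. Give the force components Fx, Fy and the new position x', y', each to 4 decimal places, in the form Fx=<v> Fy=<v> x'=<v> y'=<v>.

F_att = 1/4·(g−p) = 1/4·(9,-4) = (2.2500,-1.0000)
o1: d²=90 > ρ²=40 → inactive
o2: d²=178 > ρ²=40 → inactive
o3: d²=13 ≤ ρ²=40; F_rep = 8·(3,2)/13² = (0.1420,0.0947)
F = F_att + ΣF_rep = (2.3920,-0.9053)
p' = p + 1/5·F = (-8.5216,1.8189)

Fx=2.3920 Fy=-0.9053 x'=-8.5216 y'=1.8189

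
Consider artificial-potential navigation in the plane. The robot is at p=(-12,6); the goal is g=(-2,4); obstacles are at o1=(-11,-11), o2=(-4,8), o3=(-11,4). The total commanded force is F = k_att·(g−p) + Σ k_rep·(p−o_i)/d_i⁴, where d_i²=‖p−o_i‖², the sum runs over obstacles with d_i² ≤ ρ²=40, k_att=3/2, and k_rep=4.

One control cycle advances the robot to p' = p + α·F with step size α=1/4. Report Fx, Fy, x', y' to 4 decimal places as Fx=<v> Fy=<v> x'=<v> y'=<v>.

Fx=14.8400 Fy=-2.6800 x'=-8.2900 y'=5.3300

F_att = 3/2·(g−p) = 3/2·(10,-2) = (15.0000,-3.0000)
o1: d²=290 > ρ²=40 → inactive
o2: d²=68 > ρ²=40 → inactive
o3: d²=5 ≤ ρ²=40; F_rep = 4·(-1,2)/5² = (-0.1600,0.3200)
F = F_att + ΣF_rep = (14.8400,-2.6800)
p' = p + 1/4·F = (-8.2900,5.3300)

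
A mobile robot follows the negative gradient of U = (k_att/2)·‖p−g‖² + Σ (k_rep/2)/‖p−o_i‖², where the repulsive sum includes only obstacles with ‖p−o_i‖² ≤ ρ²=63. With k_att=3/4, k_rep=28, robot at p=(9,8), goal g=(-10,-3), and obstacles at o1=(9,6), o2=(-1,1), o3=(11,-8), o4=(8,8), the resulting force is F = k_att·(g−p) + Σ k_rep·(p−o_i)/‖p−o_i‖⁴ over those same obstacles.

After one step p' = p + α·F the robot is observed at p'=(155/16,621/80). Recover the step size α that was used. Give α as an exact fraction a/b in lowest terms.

F_att = 3/4·(g−p) = 3/4·(-19,-11) = (-14.2500,-8.2500)
o1: d²=4 ≤ ρ²=63; F_rep = 28·(0,2)/4² = (0.0000,3.5000)
o2: d²=149 > ρ²=63 → inactive
o3: d²=260 > ρ²=63 → inactive
o4: d²=1 ≤ ρ²=63; F_rep = 28·(1,0)/1² = (28.0000,0.0000)
F = F_att + ΣF_rep = (13.7500,-4.7500)
Δp = p'−p = (0.6875,-0.2375); α = Δx/Fx = (11/16) / (55/4) = 1/20
check: Δy/Fy = (-19/80) / (-19/4) = 1/20 ✓

α = 1/20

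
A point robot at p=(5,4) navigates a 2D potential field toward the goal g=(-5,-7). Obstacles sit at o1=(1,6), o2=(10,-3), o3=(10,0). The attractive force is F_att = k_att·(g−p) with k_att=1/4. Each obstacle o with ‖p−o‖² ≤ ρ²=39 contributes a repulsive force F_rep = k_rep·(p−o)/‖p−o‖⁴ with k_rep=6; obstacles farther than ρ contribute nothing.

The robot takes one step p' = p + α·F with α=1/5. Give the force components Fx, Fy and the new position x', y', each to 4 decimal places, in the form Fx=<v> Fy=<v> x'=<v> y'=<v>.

Fx=-2.4400 Fy=-2.7800 x'=4.5120 y'=3.4440

F_att = 1/4·(g−p) = 1/4·(-10,-11) = (-2.5000,-2.7500)
o1: d²=20 ≤ ρ²=39; F_rep = 6·(4,-2)/20² = (0.0600,-0.0300)
o2: d²=74 > ρ²=39 → inactive
o3: d²=41 > ρ²=39 → inactive
F = F_att + ΣF_rep = (-2.4400,-2.7800)
p' = p + 1/5·F = (4.5120,3.4440)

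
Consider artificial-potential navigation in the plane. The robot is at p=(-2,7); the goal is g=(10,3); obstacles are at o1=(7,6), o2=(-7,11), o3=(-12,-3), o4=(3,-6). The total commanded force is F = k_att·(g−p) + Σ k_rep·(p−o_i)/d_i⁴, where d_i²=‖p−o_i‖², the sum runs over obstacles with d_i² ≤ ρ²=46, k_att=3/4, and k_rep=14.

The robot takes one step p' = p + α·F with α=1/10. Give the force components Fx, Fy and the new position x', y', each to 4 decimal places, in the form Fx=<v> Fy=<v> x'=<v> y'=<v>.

F_att = 3/4·(g−p) = 3/4·(12,-4) = (9.0000,-3.0000)
o1: d²=82 > ρ²=46 → inactive
o2: d²=41 ≤ ρ²=46; F_rep = 14·(5,-4)/41² = (0.0416,-0.0333)
o3: d²=200 > ρ²=46 → inactive
o4: d²=194 > ρ²=46 → inactive
F = F_att + ΣF_rep = (9.0416,-3.0333)
p' = p + 1/10·F = (-1.0958,6.6967)

Fx=9.0416 Fy=-3.0333 x'=-1.0958 y'=6.6967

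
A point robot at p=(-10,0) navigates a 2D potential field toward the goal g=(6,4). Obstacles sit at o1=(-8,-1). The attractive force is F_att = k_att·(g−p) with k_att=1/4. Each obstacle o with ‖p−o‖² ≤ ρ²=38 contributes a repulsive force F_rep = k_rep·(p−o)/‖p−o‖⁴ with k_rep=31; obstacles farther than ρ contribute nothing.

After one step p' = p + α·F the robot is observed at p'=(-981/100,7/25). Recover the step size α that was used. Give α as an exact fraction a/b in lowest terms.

F_att = 1/4·(g−p) = 1/4·(16,4) = (4.0000,1.0000)
o1: d²=5 ≤ ρ²=38; F_rep = 31·(-2,1)/5² = (-2.4800,1.2400)
F = F_att + ΣF_rep = (1.5200,2.2400)
Δp = p'−p = (0.1900,0.2800); α = Δx/Fx = (19/100) / (38/25) = 1/8
check: Δy/Fy = (7/25) / (56/25) = 1/8 ✓

α = 1/8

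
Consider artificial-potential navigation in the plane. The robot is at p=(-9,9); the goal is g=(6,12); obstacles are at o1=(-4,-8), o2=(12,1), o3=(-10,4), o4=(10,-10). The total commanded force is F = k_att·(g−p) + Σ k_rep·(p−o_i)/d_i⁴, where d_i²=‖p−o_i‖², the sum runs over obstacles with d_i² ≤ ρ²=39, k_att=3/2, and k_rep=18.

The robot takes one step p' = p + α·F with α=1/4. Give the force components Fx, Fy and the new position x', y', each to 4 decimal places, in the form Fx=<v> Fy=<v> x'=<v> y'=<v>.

F_att = 3/2·(g−p) = 3/2·(15,3) = (22.5000,4.5000)
o1: d²=314 > ρ²=39 → inactive
o2: d²=505 > ρ²=39 → inactive
o3: d²=26 ≤ ρ²=39; F_rep = 18·(1,5)/26² = (0.0266,0.1331)
o4: d²=722 > ρ²=39 → inactive
F = F_att + ΣF_rep = (22.5266,4.6331)
p' = p + 1/4·F = (-3.3683,10.1583)

Fx=22.5266 Fy=4.6331 x'=-3.3683 y'=10.1583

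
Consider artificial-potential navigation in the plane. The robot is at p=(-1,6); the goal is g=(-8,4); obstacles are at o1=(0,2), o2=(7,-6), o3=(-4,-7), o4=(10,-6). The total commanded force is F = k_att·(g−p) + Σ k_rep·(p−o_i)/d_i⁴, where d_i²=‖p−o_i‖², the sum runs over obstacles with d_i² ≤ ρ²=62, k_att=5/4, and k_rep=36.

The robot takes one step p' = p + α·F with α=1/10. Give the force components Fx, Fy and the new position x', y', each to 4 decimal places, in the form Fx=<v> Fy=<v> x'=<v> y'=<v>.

F_att = 5/4·(g−p) = 5/4·(-7,-2) = (-8.7500,-2.5000)
o1: d²=17 ≤ ρ²=62; F_rep = 36·(-1,4)/17² = (-0.1246,0.4983)
o2: d²=208 > ρ²=62 → inactive
o3: d²=178 > ρ²=62 → inactive
o4: d²=265 > ρ²=62 → inactive
F = F_att + ΣF_rep = (-8.8746,-2.0017)
p' = p + 1/10·F = (-1.8875,5.7998)

Fx=-8.8746 Fy=-2.0017 x'=-1.8875 y'=5.7998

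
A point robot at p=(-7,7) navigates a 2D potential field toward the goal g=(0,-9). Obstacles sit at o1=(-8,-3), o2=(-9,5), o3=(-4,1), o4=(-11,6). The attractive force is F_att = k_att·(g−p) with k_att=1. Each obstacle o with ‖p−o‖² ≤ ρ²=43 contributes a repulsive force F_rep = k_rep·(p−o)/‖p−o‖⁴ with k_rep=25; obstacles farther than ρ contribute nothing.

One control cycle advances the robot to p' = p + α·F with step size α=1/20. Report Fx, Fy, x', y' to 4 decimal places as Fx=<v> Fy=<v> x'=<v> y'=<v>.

Fx=8.1273 Fy=-15.1322 x'=-6.5936 y'=6.2434

F_att = 1·(g−p) = 1·(7,-16) = (7.0000,-16.0000)
o1: d²=101 > ρ²=43 → inactive
o2: d²=8 ≤ ρ²=43; F_rep = 25·(2,2)/8² = (0.7812,0.7812)
o3: d²=45 > ρ²=43 → inactive
o4: d²=17 ≤ ρ²=43; F_rep = 25·(4,1)/17² = (0.3460,0.0865)
F = F_att + ΣF_rep = (8.1273,-15.1322)
p' = p + 1/20·F = (-6.5936,6.2434)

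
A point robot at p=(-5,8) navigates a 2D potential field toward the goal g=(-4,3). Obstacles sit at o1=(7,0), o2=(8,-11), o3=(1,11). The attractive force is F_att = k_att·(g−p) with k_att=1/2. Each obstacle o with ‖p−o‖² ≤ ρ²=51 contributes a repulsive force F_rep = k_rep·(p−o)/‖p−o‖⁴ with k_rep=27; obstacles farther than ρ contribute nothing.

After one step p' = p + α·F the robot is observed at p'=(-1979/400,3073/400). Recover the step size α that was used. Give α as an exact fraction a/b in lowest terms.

F_att = 1/2·(g−p) = 1/2·(1,-5) = (0.5000,-2.5000)
o1: d²=208 > ρ²=51 → inactive
o2: d²=530 > ρ²=51 → inactive
o3: d²=45 ≤ ρ²=51; F_rep = 27·(-6,-3)/45² = (-0.0800,-0.0400)
F = F_att + ΣF_rep = (0.4200,-2.5400)
Δp = p'−p = (0.0525,-0.3175); α = Δx/Fx = (21/400) / (21/50) = 1/8
check: Δy/Fy = (-127/400) / (-127/50) = 1/8 ✓

α = 1/8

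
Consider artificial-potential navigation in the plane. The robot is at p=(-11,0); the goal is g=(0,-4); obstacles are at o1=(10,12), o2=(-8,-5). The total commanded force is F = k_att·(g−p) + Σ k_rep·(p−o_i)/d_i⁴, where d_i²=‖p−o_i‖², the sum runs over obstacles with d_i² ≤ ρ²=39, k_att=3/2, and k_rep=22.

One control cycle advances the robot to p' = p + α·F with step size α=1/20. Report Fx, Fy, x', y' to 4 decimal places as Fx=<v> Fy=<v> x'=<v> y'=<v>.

F_att = 3/2·(g−p) = 3/2·(11,-4) = (16.5000,-6.0000)
o1: d²=585 > ρ²=39 → inactive
o2: d²=34 ≤ ρ²=39; F_rep = 22·(-3,5)/34² = (-0.0571,0.0952)
F = F_att + ΣF_rep = (16.4429,-5.9048)
p' = p + 1/20·F = (-10.1779,-0.2952)

Fx=16.4429 Fy=-5.9048 x'=-10.1779 y'=-0.2952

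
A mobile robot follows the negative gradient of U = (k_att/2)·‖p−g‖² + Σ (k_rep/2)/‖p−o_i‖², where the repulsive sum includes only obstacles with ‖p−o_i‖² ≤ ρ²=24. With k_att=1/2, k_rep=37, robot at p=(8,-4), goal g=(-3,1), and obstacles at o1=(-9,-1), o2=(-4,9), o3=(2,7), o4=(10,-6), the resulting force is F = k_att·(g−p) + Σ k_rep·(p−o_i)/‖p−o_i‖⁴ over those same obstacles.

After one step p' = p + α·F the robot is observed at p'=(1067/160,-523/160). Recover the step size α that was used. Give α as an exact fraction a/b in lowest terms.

F_att = 1/2·(g−p) = 1/2·(-11,5) = (-5.5000,2.5000)
o1: d²=298 > ρ²=24 → inactive
o2: d²=313 > ρ²=24 → inactive
o3: d²=157 > ρ²=24 → inactive
o4: d²=8 ≤ ρ²=24; F_rep = 37·(-2,2)/8² = (-1.1562,1.1562)
F = F_att + ΣF_rep = (-6.6562,3.6562)
Δp = p'−p = (-1.3313,0.7312); α = Δx/Fx = (-213/160) / (-213/32) = 1/5
check: Δy/Fy = (117/160) / (117/32) = 1/5 ✓

α = 1/5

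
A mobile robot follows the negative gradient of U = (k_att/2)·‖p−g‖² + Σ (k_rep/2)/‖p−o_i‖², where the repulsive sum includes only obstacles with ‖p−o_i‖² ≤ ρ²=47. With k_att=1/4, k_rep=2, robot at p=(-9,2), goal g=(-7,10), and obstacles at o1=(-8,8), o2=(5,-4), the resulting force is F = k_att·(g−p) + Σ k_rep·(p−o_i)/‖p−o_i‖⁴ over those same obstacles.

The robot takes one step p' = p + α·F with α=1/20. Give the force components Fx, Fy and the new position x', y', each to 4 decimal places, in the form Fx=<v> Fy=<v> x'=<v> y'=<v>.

Fx=0.4985 Fy=1.9912 x'=-8.9751 y'=2.0996

F_att = 1/4·(g−p) = 1/4·(2,8) = (0.5000,2.0000)
o1: d²=37 ≤ ρ²=47; F_rep = 2·(-1,-6)/37² = (-0.0015,-0.0088)
o2: d²=232 > ρ²=47 → inactive
F = F_att + ΣF_rep = (0.4985,1.9912)
p' = p + 1/20·F = (-8.9751,2.0996)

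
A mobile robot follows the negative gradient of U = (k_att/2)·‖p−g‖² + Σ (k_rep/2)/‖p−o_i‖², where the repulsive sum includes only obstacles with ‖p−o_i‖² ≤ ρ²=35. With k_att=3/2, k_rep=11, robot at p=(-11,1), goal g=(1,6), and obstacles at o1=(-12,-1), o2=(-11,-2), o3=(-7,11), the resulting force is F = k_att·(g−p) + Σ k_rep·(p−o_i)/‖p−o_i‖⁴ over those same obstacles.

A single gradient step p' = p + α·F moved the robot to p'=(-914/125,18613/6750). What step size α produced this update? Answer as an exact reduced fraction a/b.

F_att = 3/2·(g−p) = 3/2·(12,5) = (18.0000,7.5000)
o1: d²=5 ≤ ρ²=35; F_rep = 11·(1,2)/5² = (0.4400,0.8800)
o2: d²=9 ≤ ρ²=35; F_rep = 11·(0,3)/9² = (0.0000,0.4074)
o3: d²=116 > ρ²=35 → inactive
F = F_att + ΣF_rep = (18.4400,8.7874)
Δp = p'−p = (3.6880,1.7575); α = Δx/Fx = (461/125) / (461/25) = 1/5
check: Δy/Fy = (11863/6750) / (11863/1350) = 1/5 ✓

α = 1/5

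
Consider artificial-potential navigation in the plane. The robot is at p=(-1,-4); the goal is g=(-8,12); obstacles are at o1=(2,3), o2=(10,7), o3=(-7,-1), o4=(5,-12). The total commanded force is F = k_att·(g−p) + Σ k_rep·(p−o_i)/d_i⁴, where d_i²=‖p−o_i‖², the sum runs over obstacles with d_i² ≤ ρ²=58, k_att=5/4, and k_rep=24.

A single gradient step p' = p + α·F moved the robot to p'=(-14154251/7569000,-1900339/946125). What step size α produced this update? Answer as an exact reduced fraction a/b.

F_att = 5/4·(g−p) = 5/4·(-7,16) = (-8.7500,20.0000)
o1: d²=58 ≤ ρ²=58; F_rep = 24·(-3,-7)/58² = (-0.0214,-0.0499)
o2: d²=242 > ρ²=58 → inactive
o3: d²=45 ≤ ρ²=58; F_rep = 24·(6,-3)/45² = (0.0711,-0.0356)
o4: d²=100 > ρ²=58 → inactive
F = F_att + ΣF_rep = (-8.7003,19.9145)
Δp = p'−p = (-0.8700,1.9915); α = Δx/Fx = (-6585251/7569000) / (-6585251/756900) = 1/10
check: Δy/Fy = (1884161/946125) / (3768322/189225) = 1/10 ✓

α = 1/10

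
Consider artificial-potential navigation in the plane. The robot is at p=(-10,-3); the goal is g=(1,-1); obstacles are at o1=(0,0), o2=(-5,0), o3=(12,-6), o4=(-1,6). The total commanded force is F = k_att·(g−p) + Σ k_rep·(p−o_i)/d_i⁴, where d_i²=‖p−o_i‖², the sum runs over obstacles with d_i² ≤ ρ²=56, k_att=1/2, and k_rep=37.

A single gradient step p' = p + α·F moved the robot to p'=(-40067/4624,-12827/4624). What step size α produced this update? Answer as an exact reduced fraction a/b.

F_att = 1/2·(g−p) = 1/2·(11,2) = (5.5000,1.0000)
o1: d²=109 > ρ²=56 → inactive
o2: d²=34 ≤ ρ²=56; F_rep = 37·(-5,-3)/34² = (-0.1600,-0.0960)
o3: d²=493 > ρ²=56 → inactive
o4: d²=162 > ρ²=56 → inactive
F = F_att + ΣF_rep = (5.3400,0.9040)
Δp = p'−p = (1.3350,0.2260); α = Δx/Fx = (6173/4624) / (6173/1156) = 1/4
check: Δy/Fy = (1045/4624) / (1045/1156) = 1/4 ✓

α = 1/4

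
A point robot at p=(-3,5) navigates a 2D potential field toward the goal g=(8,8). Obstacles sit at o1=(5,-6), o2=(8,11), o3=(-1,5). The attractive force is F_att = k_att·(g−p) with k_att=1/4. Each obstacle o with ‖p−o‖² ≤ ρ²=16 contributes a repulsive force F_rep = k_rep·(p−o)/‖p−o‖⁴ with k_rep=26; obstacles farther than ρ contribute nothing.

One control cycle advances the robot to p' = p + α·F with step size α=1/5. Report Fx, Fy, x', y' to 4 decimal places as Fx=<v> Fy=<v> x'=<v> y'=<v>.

Fx=-0.5000 Fy=0.7500 x'=-3.1000 y'=5.1500

F_att = 1/4·(g−p) = 1/4·(11,3) = (2.7500,0.7500)
o1: d²=185 > ρ²=16 → inactive
o2: d²=157 > ρ²=16 → inactive
o3: d²=4 ≤ ρ²=16; F_rep = 26·(-2,0)/4² = (-3.2500,0.0000)
F = F_att + ΣF_rep = (-0.5000,0.7500)
p' = p + 1/5·F = (-3.1000,5.1500)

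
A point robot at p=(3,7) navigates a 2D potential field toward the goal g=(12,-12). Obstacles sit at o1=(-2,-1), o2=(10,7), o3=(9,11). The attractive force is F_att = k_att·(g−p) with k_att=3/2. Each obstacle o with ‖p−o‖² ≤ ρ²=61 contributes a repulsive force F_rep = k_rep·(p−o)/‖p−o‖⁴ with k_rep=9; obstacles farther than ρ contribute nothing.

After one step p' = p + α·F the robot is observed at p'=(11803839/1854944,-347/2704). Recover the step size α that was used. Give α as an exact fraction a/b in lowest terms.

F_att = 3/2·(g−p) = 3/2·(9,-19) = (13.5000,-28.5000)
o1: d²=89 > ρ²=61 → inactive
o2: d²=49 ≤ ρ²=61; F_rep = 9·(-7,0)/49² = (-0.0262,0.0000)
o3: d²=52 ≤ ρ²=61; F_rep = 9·(-6,-4)/52² = (-0.0200,-0.0133)
F = F_att + ΣF_rep = (13.4538,-28.5133)
Δp = p'−p = (3.3634,-7.1283); α = Δx/Fx = (6239007/1854944) / (6239007/463736) = 1/4
check: Δy/Fy = (-19275/2704) / (-19275/676) = 1/4 ✓

α = 1/4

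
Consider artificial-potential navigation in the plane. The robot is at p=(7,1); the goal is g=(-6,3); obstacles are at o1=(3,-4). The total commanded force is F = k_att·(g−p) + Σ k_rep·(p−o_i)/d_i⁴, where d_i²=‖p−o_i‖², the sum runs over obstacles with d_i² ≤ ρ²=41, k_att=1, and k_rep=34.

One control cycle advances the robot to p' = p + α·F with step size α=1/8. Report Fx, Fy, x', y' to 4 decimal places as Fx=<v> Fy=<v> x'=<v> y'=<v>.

Fx=-12.9191 Fy=2.1011 x'=5.3851 y'=1.2626

F_att = 1·(g−p) = 1·(-13,2) = (-13.0000,2.0000)
o1: d²=41 ≤ ρ²=41; F_rep = 34·(4,5)/41² = (0.0809,0.1011)
F = F_att + ΣF_rep = (-12.9191,2.1011)
p' = p + 1/8·F = (5.3851,1.2626)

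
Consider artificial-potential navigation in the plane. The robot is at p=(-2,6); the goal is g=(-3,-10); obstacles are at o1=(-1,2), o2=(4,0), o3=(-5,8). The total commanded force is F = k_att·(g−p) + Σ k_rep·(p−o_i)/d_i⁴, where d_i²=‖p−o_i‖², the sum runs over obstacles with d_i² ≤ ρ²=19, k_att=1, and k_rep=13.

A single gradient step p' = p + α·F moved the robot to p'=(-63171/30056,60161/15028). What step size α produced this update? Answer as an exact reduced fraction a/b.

α = 1/8

F_att = 1·(g−p) = 1·(-1,-16) = (-1.0000,-16.0000)
o1: d²=17 ≤ ρ²=19; F_rep = 13·(-1,4)/17² = (-0.0450,0.1799)
o2: d²=72 > ρ²=19 → inactive
o3: d²=13 ≤ ρ²=19; F_rep = 13·(3,-2)/13² = (0.2308,-0.1538)
F = F_att + ΣF_rep = (-0.8142,-15.9739)
Δp = p'−p = (-0.1018,-1.9967); α = Δx/Fx = (-3059/30056) / (-3059/3757) = 1/8
check: Δy/Fy = (-30007/15028) / (-60014/3757) = 1/8 ✓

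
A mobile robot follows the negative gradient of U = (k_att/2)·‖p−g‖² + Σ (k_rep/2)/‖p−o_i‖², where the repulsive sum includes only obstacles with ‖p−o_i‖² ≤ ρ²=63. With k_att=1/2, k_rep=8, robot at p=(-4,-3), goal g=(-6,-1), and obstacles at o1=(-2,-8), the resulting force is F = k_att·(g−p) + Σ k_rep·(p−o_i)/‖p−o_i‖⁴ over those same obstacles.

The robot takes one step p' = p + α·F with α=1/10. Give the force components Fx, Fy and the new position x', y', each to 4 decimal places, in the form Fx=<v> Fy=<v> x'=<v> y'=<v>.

Fx=-1.0190 Fy=1.0476 x'=-4.1019 y'=-2.8952

F_att = 1/2·(g−p) = 1/2·(-2,2) = (-1.0000,1.0000)
o1: d²=29 ≤ ρ²=63; F_rep = 8·(-2,5)/29² = (-0.0190,0.0476)
F = F_att + ΣF_rep = (-1.0190,1.0476)
p' = p + 1/10·F = (-4.1019,-2.8952)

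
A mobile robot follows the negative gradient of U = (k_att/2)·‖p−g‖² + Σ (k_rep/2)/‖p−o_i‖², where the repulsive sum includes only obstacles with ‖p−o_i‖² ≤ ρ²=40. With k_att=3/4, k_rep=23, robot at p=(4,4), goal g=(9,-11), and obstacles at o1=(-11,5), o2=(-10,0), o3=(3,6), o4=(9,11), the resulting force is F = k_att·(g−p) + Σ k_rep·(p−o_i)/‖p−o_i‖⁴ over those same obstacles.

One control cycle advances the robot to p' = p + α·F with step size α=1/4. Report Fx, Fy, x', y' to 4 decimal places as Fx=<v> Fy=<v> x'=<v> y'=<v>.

Fx=4.6700 Fy=-13.0900 x'=5.1675 y'=0.7275

F_att = 3/4·(g−p) = 3/4·(5,-15) = (3.7500,-11.2500)
o1: d²=226 > ρ²=40 → inactive
o2: d²=212 > ρ²=40 → inactive
o3: d²=5 ≤ ρ²=40; F_rep = 23·(1,-2)/5² = (0.9200,-1.8400)
o4: d²=74 > ρ²=40 → inactive
F = F_att + ΣF_rep = (4.6700,-13.0900)
p' = p + 1/4·F = (5.1675,0.7275)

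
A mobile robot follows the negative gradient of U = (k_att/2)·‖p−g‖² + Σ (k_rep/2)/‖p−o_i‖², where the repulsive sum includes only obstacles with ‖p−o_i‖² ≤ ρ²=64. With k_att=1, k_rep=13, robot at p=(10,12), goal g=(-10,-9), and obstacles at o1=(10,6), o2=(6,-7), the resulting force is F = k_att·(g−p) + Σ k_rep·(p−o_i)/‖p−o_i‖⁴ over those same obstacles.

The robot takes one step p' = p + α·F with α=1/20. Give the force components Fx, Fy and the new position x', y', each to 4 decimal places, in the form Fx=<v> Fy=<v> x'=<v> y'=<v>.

Fx=-20.0000 Fy=-20.9398 x'=9.0000 y'=10.9530

F_att = 1·(g−p) = 1·(-20,-21) = (-20.0000,-21.0000)
o1: d²=36 ≤ ρ²=64; F_rep = 13·(0,6)/36² = (0.0000,0.0602)
o2: d²=377 > ρ²=64 → inactive
F = F_att + ΣF_rep = (-20.0000,-20.9398)
p' = p + 1/20·F = (9.0000,10.9530)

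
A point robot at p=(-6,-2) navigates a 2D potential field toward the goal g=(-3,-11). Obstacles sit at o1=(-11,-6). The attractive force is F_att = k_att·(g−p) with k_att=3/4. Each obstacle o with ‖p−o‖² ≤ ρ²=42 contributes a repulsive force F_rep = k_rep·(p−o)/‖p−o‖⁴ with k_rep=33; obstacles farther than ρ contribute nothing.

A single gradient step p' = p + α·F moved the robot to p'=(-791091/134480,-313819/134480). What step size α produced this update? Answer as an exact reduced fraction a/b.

α = 1/20

F_att = 3/4·(g−p) = 3/4·(3,-9) = (2.2500,-6.7500)
o1: d²=41 ≤ ρ²=42; F_rep = 33·(5,4)/41² = (0.0982,0.0785)
F = F_att + ΣF_rep = (2.3482,-6.6715)
Δp = p'−p = (0.1174,-0.3336); α = Δx/Fx = (15789/134480) / (15789/6724) = 1/20
check: Δy/Fy = (-44859/134480) / (-44859/6724) = 1/20 ✓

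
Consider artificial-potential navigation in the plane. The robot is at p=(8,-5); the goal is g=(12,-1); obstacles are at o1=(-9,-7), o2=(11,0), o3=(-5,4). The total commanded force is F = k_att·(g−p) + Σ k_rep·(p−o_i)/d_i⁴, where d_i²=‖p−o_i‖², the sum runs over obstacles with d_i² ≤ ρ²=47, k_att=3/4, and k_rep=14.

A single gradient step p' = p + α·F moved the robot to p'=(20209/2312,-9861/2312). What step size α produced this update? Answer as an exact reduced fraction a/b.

α = 1/4

F_att = 3/4·(g−p) = 3/4·(4,4) = (3.0000,3.0000)
o1: d²=293 > ρ²=47 → inactive
o2: d²=34 ≤ ρ²=47; F_rep = 14·(-3,-5)/34² = (-0.0363,-0.0606)
o3: d²=250 > ρ²=47 → inactive
F = F_att + ΣF_rep = (2.9637,2.9394)
Δp = p'−p = (0.7409,0.7349); α = Δx/Fx = (1713/2312) / (1713/578) = 1/4
check: Δy/Fy = (1699/2312) / (1699/578) = 1/4 ✓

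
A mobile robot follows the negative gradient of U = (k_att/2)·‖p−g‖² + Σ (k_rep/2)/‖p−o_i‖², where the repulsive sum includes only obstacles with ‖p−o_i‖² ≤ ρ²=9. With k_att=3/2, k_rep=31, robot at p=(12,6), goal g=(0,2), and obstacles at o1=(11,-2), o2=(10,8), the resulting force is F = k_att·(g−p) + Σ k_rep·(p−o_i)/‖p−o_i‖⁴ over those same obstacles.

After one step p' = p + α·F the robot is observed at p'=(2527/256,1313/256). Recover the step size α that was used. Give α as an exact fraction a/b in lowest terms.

F_att = 3/2·(g−p) = 3/2·(-12,-4) = (-18.0000,-6.0000)
o1: d²=65 > ρ²=9 → inactive
o2: d²=8 ≤ ρ²=9; F_rep = 31·(2,-2)/8² = (0.9688,-0.9688)
F = F_att + ΣF_rep = (-17.0312,-6.9688)
Δp = p'−p = (-2.1289,-0.8711); α = Δx/Fx = (-545/256) / (-545/32) = 1/8
check: Δy/Fy = (-223/256) / (-223/32) = 1/8 ✓

α = 1/8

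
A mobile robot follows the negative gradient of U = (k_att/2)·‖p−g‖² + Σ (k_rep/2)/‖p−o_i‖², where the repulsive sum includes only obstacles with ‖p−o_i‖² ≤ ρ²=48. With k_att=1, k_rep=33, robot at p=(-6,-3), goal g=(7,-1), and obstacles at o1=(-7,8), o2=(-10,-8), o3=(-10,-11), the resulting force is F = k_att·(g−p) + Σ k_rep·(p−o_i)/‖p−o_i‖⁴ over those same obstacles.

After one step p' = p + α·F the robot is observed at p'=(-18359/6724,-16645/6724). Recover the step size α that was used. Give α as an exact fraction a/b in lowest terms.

F_att = 1·(g−p) = 1·(13,2) = (13.0000,2.0000)
o1: d²=122 > ρ²=48 → inactive
o2: d²=41 ≤ ρ²=48; F_rep = 33·(4,5)/41² = (0.0785,0.0982)
o3: d²=80 > ρ²=48 → inactive
F = F_att + ΣF_rep = (13.0785,2.0982)
Δp = p'−p = (3.2696,0.5245); α = Δx/Fx = (21985/6724) / (21985/1681) = 1/4
check: Δy/Fy = (3527/6724) / (3527/1681) = 1/4 ✓

α = 1/4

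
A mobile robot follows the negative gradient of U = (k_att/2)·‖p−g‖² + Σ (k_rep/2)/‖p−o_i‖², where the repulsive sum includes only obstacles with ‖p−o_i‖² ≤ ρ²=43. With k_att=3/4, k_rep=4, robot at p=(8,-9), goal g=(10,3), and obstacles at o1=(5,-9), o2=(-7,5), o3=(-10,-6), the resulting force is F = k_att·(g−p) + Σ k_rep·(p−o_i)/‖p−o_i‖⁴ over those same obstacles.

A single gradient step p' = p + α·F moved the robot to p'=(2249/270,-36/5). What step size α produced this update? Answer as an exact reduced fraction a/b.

α = 1/5

F_att = 3/4·(g−p) = 3/4·(2,12) = (1.5000,9.0000)
o1: d²=9 ≤ ρ²=43; F_rep = 4·(3,0)/9² = (0.1481,0.0000)
o2: d²=421 > ρ²=43 → inactive
o3: d²=333 > ρ²=43 → inactive
F = F_att + ΣF_rep = (1.6481,9.0000)
Δp = p'−p = (0.3296,1.8000); α = Δx/Fx = (89/270) / (89/54) = 1/5
check: Δy/Fy = (9/5) / (9) = 1/5 ✓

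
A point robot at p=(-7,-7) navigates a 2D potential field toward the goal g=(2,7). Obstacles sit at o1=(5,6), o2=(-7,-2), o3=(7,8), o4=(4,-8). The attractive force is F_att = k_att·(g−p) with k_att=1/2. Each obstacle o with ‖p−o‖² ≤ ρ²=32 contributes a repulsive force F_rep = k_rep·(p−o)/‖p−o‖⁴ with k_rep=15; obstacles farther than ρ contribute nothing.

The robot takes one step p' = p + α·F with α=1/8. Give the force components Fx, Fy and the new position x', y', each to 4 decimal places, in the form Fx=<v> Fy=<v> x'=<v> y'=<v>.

Fx=4.5000 Fy=6.8800 x'=-6.4375 y'=-6.1400

F_att = 1/2·(g−p) = 1/2·(9,14) = (4.5000,7.0000)
o1: d²=313 > ρ²=32 → inactive
o2: d²=25 ≤ ρ²=32; F_rep = 15·(0,-5)/25² = (0.0000,-0.1200)
o3: d²=421 > ρ²=32 → inactive
o4: d²=122 > ρ²=32 → inactive
F = F_att + ΣF_rep = (4.5000,6.8800)
p' = p + 1/8·F = (-6.4375,-6.1400)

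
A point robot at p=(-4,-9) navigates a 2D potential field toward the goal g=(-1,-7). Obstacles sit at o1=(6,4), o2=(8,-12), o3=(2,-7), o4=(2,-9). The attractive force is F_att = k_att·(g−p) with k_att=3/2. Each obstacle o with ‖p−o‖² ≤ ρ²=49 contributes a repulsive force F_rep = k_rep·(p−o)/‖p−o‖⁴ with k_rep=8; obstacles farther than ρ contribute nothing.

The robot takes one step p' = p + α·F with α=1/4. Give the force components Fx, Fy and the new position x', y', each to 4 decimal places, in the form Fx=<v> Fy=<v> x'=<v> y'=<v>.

Fx=4.4330 Fy=2.9900 x'=-2.8918 y'=-8.2525

F_att = 3/2·(g−p) = 3/2·(3,2) = (4.5000,3.0000)
o1: d²=269 > ρ²=49 → inactive
o2: d²=153 > ρ²=49 → inactive
o3: d²=40 ≤ ρ²=49; F_rep = 8·(-6,-2)/40² = (-0.0300,-0.0100)
o4: d²=36 ≤ ρ²=49; F_rep = 8·(-6,0)/36² = (-0.0370,0.0000)
F = F_att + ΣF_rep = (4.4330,2.9900)
p' = p + 1/4·F = (-2.8918,-8.2525)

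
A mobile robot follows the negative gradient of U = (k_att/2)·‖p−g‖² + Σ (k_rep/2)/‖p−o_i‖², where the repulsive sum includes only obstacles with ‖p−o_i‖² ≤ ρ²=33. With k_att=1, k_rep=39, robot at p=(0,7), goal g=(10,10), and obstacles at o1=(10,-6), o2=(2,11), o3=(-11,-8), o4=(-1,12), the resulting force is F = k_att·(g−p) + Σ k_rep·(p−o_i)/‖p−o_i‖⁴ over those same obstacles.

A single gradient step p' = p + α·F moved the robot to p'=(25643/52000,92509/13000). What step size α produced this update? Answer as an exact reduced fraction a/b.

F_att = 1·(g−p) = 1·(10,3) = (10.0000,3.0000)
o1: d²=269 > ρ²=33 → inactive
o2: d²=20 ≤ ρ²=33; F_rep = 39·(-2,-4)/20² = (-0.1950,-0.3900)
o3: d²=346 > ρ²=33 → inactive
o4: d²=26 ≤ ρ²=33; F_rep = 39·(1,-5)/26² = (0.0577,-0.2885)
F = F_att + ΣF_rep = (9.8627,2.3215)
Δp = p'−p = (0.4931,0.1161); α = Δx/Fx = (25643/52000) / (25643/2600) = 1/20
check: Δy/Fy = (1509/13000) / (1509/650) = 1/20 ✓

α = 1/20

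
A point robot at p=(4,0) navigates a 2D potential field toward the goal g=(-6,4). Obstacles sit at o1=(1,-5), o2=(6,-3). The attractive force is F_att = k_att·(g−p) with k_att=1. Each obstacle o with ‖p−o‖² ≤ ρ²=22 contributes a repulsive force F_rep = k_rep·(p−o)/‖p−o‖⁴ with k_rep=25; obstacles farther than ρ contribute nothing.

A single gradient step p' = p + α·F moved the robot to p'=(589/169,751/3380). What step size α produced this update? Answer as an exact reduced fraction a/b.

F_att = 1·(g−p) = 1·(-10,4) = (-10.0000,4.0000)
o1: d²=34 > ρ²=22 → inactive
o2: d²=13 ≤ ρ²=22; F_rep = 25·(-2,3)/13² = (-0.2959,0.4438)
F = F_att + ΣF_rep = (-10.2959,4.4438)
Δp = p'−p = (-0.5148,0.2222); α = Δx/Fx = (-87/169) / (-1740/169) = 1/20
check: Δy/Fy = (751/3380) / (751/169) = 1/20 ✓

α = 1/20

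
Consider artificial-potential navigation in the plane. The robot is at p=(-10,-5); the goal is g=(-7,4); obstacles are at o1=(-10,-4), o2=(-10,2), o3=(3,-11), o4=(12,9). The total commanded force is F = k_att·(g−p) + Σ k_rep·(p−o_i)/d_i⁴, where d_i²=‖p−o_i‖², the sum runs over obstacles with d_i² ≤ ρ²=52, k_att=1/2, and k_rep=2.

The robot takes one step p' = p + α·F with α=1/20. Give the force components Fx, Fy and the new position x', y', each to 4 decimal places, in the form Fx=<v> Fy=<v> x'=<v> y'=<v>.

F_att = 1/2·(g−p) = 1/2·(3,9) = (1.5000,4.5000)
o1: d²=1 ≤ ρ²=52; F_rep = 2·(0,-1)/1² = (0.0000,-2.0000)
o2: d²=49 ≤ ρ²=52; F_rep = 2·(0,-7)/49² = (0.0000,-0.0058)
o3: d²=205 > ρ²=52 → inactive
o4: d²=680 > ρ²=52 → inactive
F = F_att + ΣF_rep = (1.5000,2.4942)
p' = p + 1/20·F = (-9.9250,-4.8753)

Fx=1.5000 Fy=2.4942 x'=-9.9250 y'=-4.8753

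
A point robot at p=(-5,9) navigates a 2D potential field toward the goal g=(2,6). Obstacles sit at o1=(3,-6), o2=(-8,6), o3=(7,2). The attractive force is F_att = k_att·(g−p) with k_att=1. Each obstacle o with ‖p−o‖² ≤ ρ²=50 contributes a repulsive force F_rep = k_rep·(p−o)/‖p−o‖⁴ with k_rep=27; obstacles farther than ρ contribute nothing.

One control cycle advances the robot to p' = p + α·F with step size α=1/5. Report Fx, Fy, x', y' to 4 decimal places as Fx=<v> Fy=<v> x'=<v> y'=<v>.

F_att = 1·(g−p) = 1·(7,-3) = (7.0000,-3.0000)
o1: d²=289 > ρ²=50 → inactive
o2: d²=18 ≤ ρ²=50; F_rep = 27·(3,3)/18² = (0.2500,0.2500)
o3: d²=193 > ρ²=50 → inactive
F = F_att + ΣF_rep = (7.2500,-2.7500)
p' = p + 1/5·F = (-3.5500,8.4500)

Fx=7.2500 Fy=-2.7500 x'=-3.5500 y'=8.4500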